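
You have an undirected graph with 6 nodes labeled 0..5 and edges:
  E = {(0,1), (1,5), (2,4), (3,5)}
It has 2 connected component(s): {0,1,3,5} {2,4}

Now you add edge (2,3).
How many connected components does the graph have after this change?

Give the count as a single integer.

Initial component count: 2
Add (2,3): merges two components. Count decreases: 2 -> 1.
New component count: 1

Answer: 1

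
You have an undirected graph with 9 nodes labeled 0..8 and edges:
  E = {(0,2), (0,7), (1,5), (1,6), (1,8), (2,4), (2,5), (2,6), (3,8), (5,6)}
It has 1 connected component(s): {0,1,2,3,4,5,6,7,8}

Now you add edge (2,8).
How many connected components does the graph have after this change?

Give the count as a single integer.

Answer: 1

Derivation:
Initial component count: 1
Add (2,8): endpoints already in same component. Count unchanged: 1.
New component count: 1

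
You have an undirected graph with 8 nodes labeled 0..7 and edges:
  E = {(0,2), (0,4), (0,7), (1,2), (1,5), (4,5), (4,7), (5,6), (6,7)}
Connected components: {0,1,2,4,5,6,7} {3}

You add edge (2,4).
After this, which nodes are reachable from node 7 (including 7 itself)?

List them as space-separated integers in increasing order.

Before: nodes reachable from 7: {0,1,2,4,5,6,7}
Adding (2,4): both endpoints already in same component. Reachability from 7 unchanged.
After: nodes reachable from 7: {0,1,2,4,5,6,7}

Answer: 0 1 2 4 5 6 7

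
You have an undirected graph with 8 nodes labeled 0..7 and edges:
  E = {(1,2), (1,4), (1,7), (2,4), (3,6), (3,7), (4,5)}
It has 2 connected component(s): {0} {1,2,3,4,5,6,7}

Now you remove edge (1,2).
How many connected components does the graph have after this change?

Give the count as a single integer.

Answer: 2

Derivation:
Initial component count: 2
Remove (1,2): not a bridge. Count unchanged: 2.
  After removal, components: {0} {1,2,3,4,5,6,7}
New component count: 2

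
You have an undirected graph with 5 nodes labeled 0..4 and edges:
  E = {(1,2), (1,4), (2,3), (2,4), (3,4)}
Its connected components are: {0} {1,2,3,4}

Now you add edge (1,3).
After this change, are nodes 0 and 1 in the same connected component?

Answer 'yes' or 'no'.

Initial components: {0} {1,2,3,4}
Adding edge (1,3): both already in same component {1,2,3,4}. No change.
New components: {0} {1,2,3,4}
Are 0 and 1 in the same component? no

Answer: no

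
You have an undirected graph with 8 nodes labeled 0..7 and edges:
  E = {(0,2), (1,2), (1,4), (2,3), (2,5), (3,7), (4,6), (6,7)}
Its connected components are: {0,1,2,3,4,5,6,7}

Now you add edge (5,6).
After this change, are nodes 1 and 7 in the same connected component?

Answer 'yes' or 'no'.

Answer: yes

Derivation:
Initial components: {0,1,2,3,4,5,6,7}
Adding edge (5,6): both already in same component {0,1,2,3,4,5,6,7}. No change.
New components: {0,1,2,3,4,5,6,7}
Are 1 and 7 in the same component? yes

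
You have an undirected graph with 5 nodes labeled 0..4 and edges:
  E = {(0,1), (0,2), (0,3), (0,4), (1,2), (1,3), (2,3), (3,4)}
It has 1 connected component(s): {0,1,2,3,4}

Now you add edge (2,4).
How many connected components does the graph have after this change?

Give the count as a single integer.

Answer: 1

Derivation:
Initial component count: 1
Add (2,4): endpoints already in same component. Count unchanged: 1.
New component count: 1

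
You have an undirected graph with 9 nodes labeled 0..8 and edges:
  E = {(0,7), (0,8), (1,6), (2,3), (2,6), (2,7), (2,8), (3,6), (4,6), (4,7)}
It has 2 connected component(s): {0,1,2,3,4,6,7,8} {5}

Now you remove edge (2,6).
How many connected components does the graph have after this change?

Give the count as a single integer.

Initial component count: 2
Remove (2,6): not a bridge. Count unchanged: 2.
  After removal, components: {0,1,2,3,4,6,7,8} {5}
New component count: 2

Answer: 2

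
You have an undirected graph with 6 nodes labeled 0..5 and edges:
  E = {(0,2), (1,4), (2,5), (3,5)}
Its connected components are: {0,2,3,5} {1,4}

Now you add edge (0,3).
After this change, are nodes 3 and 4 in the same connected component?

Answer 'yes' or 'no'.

Initial components: {0,2,3,5} {1,4}
Adding edge (0,3): both already in same component {0,2,3,5}. No change.
New components: {0,2,3,5} {1,4}
Are 3 and 4 in the same component? no

Answer: no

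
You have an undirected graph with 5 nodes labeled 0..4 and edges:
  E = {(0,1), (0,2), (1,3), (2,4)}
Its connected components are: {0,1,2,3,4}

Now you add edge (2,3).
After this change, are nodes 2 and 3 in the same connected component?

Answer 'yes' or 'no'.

Answer: yes

Derivation:
Initial components: {0,1,2,3,4}
Adding edge (2,3): both already in same component {0,1,2,3,4}. No change.
New components: {0,1,2,3,4}
Are 2 and 3 in the same component? yes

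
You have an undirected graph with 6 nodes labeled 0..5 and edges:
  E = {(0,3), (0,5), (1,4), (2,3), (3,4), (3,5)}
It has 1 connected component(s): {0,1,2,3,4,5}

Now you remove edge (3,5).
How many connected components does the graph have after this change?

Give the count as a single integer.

Answer: 1

Derivation:
Initial component count: 1
Remove (3,5): not a bridge. Count unchanged: 1.
  After removal, components: {0,1,2,3,4,5}
New component count: 1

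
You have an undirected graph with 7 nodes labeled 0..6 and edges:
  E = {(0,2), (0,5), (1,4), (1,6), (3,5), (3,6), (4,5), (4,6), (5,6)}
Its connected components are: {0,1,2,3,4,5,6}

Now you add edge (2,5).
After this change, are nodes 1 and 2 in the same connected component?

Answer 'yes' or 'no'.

Answer: yes

Derivation:
Initial components: {0,1,2,3,4,5,6}
Adding edge (2,5): both already in same component {0,1,2,3,4,5,6}. No change.
New components: {0,1,2,3,4,5,6}
Are 1 and 2 in the same component? yes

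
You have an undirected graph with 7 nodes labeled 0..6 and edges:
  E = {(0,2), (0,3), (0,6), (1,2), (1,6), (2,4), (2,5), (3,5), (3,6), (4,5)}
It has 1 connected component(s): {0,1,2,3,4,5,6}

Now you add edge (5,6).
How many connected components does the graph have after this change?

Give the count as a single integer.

Answer: 1

Derivation:
Initial component count: 1
Add (5,6): endpoints already in same component. Count unchanged: 1.
New component count: 1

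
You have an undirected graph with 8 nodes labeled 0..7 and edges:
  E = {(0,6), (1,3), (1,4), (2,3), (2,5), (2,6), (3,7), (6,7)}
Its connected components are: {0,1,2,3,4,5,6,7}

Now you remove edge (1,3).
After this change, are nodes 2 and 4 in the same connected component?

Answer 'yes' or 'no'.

Answer: no

Derivation:
Initial components: {0,1,2,3,4,5,6,7}
Removing edge (1,3): it was a bridge — component count 1 -> 2.
New components: {0,2,3,5,6,7} {1,4}
Are 2 and 4 in the same component? no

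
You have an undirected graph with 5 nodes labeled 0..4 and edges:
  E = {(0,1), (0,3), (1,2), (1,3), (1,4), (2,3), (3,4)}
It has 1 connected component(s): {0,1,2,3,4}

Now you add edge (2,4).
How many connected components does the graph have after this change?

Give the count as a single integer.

Answer: 1

Derivation:
Initial component count: 1
Add (2,4): endpoints already in same component. Count unchanged: 1.
New component count: 1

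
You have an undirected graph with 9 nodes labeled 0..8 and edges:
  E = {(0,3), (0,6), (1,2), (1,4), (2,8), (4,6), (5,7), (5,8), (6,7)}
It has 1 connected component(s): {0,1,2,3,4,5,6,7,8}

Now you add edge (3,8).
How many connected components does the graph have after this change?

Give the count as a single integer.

Answer: 1

Derivation:
Initial component count: 1
Add (3,8): endpoints already in same component. Count unchanged: 1.
New component count: 1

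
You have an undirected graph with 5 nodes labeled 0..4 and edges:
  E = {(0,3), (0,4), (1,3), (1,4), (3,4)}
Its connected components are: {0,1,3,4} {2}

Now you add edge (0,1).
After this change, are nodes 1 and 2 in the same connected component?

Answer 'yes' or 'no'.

Initial components: {0,1,3,4} {2}
Adding edge (0,1): both already in same component {0,1,3,4}. No change.
New components: {0,1,3,4} {2}
Are 1 and 2 in the same component? no

Answer: no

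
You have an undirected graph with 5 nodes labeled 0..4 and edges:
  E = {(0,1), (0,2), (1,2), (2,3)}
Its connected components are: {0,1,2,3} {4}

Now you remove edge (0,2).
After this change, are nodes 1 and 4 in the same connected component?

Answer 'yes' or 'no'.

Answer: no

Derivation:
Initial components: {0,1,2,3} {4}
Removing edge (0,2): not a bridge — component count unchanged at 2.
New components: {0,1,2,3} {4}
Are 1 and 4 in the same component? no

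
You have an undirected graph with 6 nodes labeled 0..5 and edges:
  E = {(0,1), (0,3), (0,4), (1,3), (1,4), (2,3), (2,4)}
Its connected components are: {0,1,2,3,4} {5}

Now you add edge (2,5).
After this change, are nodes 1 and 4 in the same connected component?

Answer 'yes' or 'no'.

Answer: yes

Derivation:
Initial components: {0,1,2,3,4} {5}
Adding edge (2,5): merges {0,1,2,3,4} and {5}.
New components: {0,1,2,3,4,5}
Are 1 and 4 in the same component? yes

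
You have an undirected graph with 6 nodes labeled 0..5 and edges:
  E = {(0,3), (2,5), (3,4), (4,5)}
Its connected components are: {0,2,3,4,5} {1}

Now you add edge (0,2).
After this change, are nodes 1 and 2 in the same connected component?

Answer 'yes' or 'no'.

Initial components: {0,2,3,4,5} {1}
Adding edge (0,2): both already in same component {0,2,3,4,5}. No change.
New components: {0,2,3,4,5} {1}
Are 1 and 2 in the same component? no

Answer: no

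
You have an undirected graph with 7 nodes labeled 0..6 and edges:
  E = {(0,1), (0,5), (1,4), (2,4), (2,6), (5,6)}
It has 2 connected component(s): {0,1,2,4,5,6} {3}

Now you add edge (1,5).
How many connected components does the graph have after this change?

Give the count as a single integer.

Initial component count: 2
Add (1,5): endpoints already in same component. Count unchanged: 2.
New component count: 2

Answer: 2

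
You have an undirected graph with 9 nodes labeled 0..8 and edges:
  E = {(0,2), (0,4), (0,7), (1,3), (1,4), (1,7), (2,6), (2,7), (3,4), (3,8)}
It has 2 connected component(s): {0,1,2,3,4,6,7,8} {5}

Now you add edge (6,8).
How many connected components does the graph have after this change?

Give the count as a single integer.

Answer: 2

Derivation:
Initial component count: 2
Add (6,8): endpoints already in same component. Count unchanged: 2.
New component count: 2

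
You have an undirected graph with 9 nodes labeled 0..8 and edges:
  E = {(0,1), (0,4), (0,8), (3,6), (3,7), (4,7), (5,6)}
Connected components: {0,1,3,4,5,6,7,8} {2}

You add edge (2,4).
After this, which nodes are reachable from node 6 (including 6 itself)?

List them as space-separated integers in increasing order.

Answer: 0 1 2 3 4 5 6 7 8

Derivation:
Before: nodes reachable from 6: {0,1,3,4,5,6,7,8}
Adding (2,4): merges 6's component with another. Reachability grows.
After: nodes reachable from 6: {0,1,2,3,4,5,6,7,8}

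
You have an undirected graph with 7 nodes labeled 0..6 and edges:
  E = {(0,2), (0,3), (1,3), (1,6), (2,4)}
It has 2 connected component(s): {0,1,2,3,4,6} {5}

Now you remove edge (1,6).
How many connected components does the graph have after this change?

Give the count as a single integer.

Initial component count: 2
Remove (1,6): it was a bridge. Count increases: 2 -> 3.
  After removal, components: {0,1,2,3,4} {5} {6}
New component count: 3

Answer: 3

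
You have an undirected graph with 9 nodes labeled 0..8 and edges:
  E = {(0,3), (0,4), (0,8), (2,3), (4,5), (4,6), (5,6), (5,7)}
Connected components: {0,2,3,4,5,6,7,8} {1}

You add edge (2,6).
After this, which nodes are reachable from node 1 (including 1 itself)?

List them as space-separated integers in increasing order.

Answer: 1

Derivation:
Before: nodes reachable from 1: {1}
Adding (2,6): both endpoints already in same component. Reachability from 1 unchanged.
After: nodes reachable from 1: {1}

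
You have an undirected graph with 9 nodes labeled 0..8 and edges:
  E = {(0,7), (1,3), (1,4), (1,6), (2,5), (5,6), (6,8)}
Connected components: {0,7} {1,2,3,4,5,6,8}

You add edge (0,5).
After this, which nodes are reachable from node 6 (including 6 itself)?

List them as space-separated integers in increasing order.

Answer: 0 1 2 3 4 5 6 7 8

Derivation:
Before: nodes reachable from 6: {1,2,3,4,5,6,8}
Adding (0,5): merges 6's component with another. Reachability grows.
After: nodes reachable from 6: {0,1,2,3,4,5,6,7,8}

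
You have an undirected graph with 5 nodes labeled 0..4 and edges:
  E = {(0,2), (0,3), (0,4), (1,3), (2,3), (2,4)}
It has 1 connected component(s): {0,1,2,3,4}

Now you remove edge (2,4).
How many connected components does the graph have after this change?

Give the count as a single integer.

Initial component count: 1
Remove (2,4): not a bridge. Count unchanged: 1.
  After removal, components: {0,1,2,3,4}
New component count: 1

Answer: 1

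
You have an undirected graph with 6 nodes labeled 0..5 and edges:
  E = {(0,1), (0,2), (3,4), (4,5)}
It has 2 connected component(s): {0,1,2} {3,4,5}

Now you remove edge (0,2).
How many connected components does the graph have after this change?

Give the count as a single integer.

Initial component count: 2
Remove (0,2): it was a bridge. Count increases: 2 -> 3.
  After removal, components: {0,1} {2} {3,4,5}
New component count: 3

Answer: 3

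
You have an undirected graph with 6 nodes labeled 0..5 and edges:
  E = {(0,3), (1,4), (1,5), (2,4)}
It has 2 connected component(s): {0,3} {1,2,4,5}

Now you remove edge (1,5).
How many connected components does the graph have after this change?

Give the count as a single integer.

Answer: 3

Derivation:
Initial component count: 2
Remove (1,5): it was a bridge. Count increases: 2 -> 3.
  After removal, components: {0,3} {1,2,4} {5}
New component count: 3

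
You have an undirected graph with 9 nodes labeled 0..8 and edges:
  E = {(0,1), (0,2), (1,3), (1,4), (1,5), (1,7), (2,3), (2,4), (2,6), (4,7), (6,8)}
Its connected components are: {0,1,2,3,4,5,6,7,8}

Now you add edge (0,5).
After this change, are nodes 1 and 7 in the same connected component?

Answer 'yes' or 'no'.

Initial components: {0,1,2,3,4,5,6,7,8}
Adding edge (0,5): both already in same component {0,1,2,3,4,5,6,7,8}. No change.
New components: {0,1,2,3,4,5,6,7,8}
Are 1 and 7 in the same component? yes

Answer: yes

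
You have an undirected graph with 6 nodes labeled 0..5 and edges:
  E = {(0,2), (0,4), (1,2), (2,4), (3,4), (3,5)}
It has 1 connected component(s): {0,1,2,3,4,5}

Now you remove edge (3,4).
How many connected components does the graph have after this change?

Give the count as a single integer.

Initial component count: 1
Remove (3,4): it was a bridge. Count increases: 1 -> 2.
  After removal, components: {0,1,2,4} {3,5}
New component count: 2

Answer: 2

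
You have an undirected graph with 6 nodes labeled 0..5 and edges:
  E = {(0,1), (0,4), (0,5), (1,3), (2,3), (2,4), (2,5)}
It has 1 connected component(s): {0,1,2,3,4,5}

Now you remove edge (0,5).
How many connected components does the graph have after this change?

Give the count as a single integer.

Answer: 1

Derivation:
Initial component count: 1
Remove (0,5): not a bridge. Count unchanged: 1.
  After removal, components: {0,1,2,3,4,5}
New component count: 1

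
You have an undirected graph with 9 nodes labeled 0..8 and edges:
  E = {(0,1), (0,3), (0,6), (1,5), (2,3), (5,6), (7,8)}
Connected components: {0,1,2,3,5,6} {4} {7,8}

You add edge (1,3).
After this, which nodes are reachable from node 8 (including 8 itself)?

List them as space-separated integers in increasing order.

Answer: 7 8

Derivation:
Before: nodes reachable from 8: {7,8}
Adding (1,3): both endpoints already in same component. Reachability from 8 unchanged.
After: nodes reachable from 8: {7,8}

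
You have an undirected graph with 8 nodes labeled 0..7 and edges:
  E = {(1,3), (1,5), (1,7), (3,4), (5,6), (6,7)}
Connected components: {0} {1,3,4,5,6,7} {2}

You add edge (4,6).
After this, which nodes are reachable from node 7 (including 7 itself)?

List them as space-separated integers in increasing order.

Before: nodes reachable from 7: {1,3,4,5,6,7}
Adding (4,6): both endpoints already in same component. Reachability from 7 unchanged.
After: nodes reachable from 7: {1,3,4,5,6,7}

Answer: 1 3 4 5 6 7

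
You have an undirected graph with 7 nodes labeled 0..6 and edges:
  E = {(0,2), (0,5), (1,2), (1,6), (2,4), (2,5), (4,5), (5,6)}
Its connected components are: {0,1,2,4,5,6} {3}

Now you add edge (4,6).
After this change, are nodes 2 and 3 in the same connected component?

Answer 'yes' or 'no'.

Answer: no

Derivation:
Initial components: {0,1,2,4,5,6} {3}
Adding edge (4,6): both already in same component {0,1,2,4,5,6}. No change.
New components: {0,1,2,4,5,6} {3}
Are 2 and 3 in the same component? no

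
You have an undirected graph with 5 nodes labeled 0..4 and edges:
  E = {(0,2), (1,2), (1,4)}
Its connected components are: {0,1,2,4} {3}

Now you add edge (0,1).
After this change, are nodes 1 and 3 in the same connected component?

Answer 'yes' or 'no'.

Answer: no

Derivation:
Initial components: {0,1,2,4} {3}
Adding edge (0,1): both already in same component {0,1,2,4}. No change.
New components: {0,1,2,4} {3}
Are 1 and 3 in the same component? no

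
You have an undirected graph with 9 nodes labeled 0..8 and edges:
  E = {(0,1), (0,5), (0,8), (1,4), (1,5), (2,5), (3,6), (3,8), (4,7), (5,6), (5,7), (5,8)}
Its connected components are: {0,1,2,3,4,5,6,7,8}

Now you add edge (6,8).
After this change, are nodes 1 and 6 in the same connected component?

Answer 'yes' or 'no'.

Initial components: {0,1,2,3,4,5,6,7,8}
Adding edge (6,8): both already in same component {0,1,2,3,4,5,6,7,8}. No change.
New components: {0,1,2,3,4,5,6,7,8}
Are 1 and 6 in the same component? yes

Answer: yes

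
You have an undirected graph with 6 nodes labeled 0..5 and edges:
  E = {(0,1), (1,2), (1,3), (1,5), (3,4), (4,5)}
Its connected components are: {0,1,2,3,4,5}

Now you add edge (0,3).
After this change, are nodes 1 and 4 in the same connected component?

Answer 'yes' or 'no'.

Initial components: {0,1,2,3,4,5}
Adding edge (0,3): both already in same component {0,1,2,3,4,5}. No change.
New components: {0,1,2,3,4,5}
Are 1 and 4 in the same component? yes

Answer: yes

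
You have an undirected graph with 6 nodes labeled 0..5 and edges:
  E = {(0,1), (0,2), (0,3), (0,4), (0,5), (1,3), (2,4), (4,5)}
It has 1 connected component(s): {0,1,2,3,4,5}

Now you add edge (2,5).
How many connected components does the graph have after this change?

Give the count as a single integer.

Answer: 1

Derivation:
Initial component count: 1
Add (2,5): endpoints already in same component. Count unchanged: 1.
New component count: 1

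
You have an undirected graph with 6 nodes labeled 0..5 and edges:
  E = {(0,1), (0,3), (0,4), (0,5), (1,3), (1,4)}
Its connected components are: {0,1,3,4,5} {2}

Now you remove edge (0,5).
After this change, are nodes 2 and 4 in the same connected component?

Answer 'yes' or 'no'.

Initial components: {0,1,3,4,5} {2}
Removing edge (0,5): it was a bridge — component count 2 -> 3.
New components: {0,1,3,4} {2} {5}
Are 2 and 4 in the same component? no

Answer: no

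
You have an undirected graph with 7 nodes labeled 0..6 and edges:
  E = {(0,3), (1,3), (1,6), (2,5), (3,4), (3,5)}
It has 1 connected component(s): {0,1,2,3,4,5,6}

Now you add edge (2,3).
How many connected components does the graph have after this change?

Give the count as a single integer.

Answer: 1

Derivation:
Initial component count: 1
Add (2,3): endpoints already in same component. Count unchanged: 1.
New component count: 1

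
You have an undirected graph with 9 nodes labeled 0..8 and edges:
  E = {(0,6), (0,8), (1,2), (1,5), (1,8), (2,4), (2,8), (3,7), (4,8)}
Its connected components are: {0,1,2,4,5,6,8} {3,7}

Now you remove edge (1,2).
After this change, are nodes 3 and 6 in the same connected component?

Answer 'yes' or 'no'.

Answer: no

Derivation:
Initial components: {0,1,2,4,5,6,8} {3,7}
Removing edge (1,2): not a bridge — component count unchanged at 2.
New components: {0,1,2,4,5,6,8} {3,7}
Are 3 and 6 in the same component? no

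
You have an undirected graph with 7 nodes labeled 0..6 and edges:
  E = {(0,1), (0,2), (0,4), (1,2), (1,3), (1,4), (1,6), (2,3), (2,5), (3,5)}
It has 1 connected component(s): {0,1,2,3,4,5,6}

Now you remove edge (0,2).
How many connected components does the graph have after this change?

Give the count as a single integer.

Initial component count: 1
Remove (0,2): not a bridge. Count unchanged: 1.
  After removal, components: {0,1,2,3,4,5,6}
New component count: 1

Answer: 1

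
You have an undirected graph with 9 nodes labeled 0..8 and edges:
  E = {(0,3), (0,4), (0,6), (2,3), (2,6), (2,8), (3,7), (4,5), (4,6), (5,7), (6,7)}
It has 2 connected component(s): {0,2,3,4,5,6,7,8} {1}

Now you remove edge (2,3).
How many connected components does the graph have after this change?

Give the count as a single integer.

Answer: 2

Derivation:
Initial component count: 2
Remove (2,3): not a bridge. Count unchanged: 2.
  After removal, components: {0,2,3,4,5,6,7,8} {1}
New component count: 2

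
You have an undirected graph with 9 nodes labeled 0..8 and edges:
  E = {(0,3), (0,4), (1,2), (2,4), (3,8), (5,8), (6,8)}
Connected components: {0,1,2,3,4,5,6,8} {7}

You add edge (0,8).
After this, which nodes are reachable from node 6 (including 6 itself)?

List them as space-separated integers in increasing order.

Answer: 0 1 2 3 4 5 6 8

Derivation:
Before: nodes reachable from 6: {0,1,2,3,4,5,6,8}
Adding (0,8): both endpoints already in same component. Reachability from 6 unchanged.
After: nodes reachable from 6: {0,1,2,3,4,5,6,8}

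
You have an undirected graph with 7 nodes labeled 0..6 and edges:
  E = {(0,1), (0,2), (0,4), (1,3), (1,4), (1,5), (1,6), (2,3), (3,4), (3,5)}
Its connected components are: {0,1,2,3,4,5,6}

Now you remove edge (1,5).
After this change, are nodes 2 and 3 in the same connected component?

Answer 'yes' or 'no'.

Initial components: {0,1,2,3,4,5,6}
Removing edge (1,5): not a bridge — component count unchanged at 1.
New components: {0,1,2,3,4,5,6}
Are 2 and 3 in the same component? yes

Answer: yes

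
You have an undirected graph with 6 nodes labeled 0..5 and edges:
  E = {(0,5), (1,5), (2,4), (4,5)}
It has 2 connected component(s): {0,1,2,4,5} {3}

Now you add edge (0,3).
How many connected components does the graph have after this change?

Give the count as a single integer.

Initial component count: 2
Add (0,3): merges two components. Count decreases: 2 -> 1.
New component count: 1

Answer: 1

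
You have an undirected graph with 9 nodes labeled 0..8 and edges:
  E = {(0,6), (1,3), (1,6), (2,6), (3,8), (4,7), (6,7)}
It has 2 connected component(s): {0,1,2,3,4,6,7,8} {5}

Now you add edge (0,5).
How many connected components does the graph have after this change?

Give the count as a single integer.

Answer: 1

Derivation:
Initial component count: 2
Add (0,5): merges two components. Count decreases: 2 -> 1.
New component count: 1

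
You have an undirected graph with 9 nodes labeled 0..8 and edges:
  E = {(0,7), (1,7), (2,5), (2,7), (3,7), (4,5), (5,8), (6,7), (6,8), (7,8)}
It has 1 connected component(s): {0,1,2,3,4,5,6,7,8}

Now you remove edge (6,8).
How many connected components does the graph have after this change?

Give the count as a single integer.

Initial component count: 1
Remove (6,8): not a bridge. Count unchanged: 1.
  After removal, components: {0,1,2,3,4,5,6,7,8}
New component count: 1

Answer: 1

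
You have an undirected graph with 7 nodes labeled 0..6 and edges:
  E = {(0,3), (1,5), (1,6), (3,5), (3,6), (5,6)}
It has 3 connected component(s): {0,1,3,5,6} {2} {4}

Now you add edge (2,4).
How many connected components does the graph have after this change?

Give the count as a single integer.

Initial component count: 3
Add (2,4): merges two components. Count decreases: 3 -> 2.
New component count: 2

Answer: 2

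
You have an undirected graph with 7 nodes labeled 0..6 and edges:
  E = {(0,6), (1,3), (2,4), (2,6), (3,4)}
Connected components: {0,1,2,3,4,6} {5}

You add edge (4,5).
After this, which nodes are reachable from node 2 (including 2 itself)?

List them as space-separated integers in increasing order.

Before: nodes reachable from 2: {0,1,2,3,4,6}
Adding (4,5): merges 2's component with another. Reachability grows.
After: nodes reachable from 2: {0,1,2,3,4,5,6}

Answer: 0 1 2 3 4 5 6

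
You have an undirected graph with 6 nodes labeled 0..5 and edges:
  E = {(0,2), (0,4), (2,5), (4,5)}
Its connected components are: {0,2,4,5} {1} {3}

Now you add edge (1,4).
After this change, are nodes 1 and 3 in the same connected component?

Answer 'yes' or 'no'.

Initial components: {0,2,4,5} {1} {3}
Adding edge (1,4): merges {1} and {0,2,4,5}.
New components: {0,1,2,4,5} {3}
Are 1 and 3 in the same component? no

Answer: no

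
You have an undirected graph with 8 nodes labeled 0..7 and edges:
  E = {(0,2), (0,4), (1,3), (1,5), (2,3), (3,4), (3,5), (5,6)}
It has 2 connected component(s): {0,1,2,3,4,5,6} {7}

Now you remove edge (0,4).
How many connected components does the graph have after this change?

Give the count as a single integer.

Initial component count: 2
Remove (0,4): not a bridge. Count unchanged: 2.
  After removal, components: {0,1,2,3,4,5,6} {7}
New component count: 2

Answer: 2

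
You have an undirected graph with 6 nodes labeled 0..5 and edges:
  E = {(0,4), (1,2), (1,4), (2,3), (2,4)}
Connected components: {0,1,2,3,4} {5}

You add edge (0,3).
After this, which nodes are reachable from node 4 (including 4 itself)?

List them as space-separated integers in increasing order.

Answer: 0 1 2 3 4

Derivation:
Before: nodes reachable from 4: {0,1,2,3,4}
Adding (0,3): both endpoints already in same component. Reachability from 4 unchanged.
After: nodes reachable from 4: {0,1,2,3,4}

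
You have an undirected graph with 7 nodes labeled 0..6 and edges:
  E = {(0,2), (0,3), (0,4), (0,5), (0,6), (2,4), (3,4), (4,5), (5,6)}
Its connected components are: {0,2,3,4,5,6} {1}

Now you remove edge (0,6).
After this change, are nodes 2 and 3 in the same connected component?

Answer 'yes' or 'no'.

Initial components: {0,2,3,4,5,6} {1}
Removing edge (0,6): not a bridge — component count unchanged at 2.
New components: {0,2,3,4,5,6} {1}
Are 2 and 3 in the same component? yes

Answer: yes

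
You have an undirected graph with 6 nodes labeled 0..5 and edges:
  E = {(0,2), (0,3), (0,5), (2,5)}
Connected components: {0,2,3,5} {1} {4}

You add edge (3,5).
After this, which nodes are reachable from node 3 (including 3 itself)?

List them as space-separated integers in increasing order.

Before: nodes reachable from 3: {0,2,3,5}
Adding (3,5): both endpoints already in same component. Reachability from 3 unchanged.
After: nodes reachable from 3: {0,2,3,5}

Answer: 0 2 3 5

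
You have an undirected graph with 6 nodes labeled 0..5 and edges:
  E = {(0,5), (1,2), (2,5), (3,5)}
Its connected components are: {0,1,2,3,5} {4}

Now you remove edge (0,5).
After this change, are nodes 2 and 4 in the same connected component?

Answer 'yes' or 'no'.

Initial components: {0,1,2,3,5} {4}
Removing edge (0,5): it was a bridge — component count 2 -> 3.
New components: {0} {1,2,3,5} {4}
Are 2 and 4 in the same component? no

Answer: no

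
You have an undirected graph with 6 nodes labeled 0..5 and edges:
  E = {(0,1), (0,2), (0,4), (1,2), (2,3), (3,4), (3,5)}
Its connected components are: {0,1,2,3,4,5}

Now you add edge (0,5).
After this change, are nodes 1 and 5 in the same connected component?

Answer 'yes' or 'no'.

Answer: yes

Derivation:
Initial components: {0,1,2,3,4,5}
Adding edge (0,5): both already in same component {0,1,2,3,4,5}. No change.
New components: {0,1,2,3,4,5}
Are 1 and 5 in the same component? yes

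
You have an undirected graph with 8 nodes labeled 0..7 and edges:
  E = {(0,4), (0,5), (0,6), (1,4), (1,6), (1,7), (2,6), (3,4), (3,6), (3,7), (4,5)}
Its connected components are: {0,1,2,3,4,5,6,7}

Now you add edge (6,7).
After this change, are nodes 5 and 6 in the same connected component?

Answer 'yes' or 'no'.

Answer: yes

Derivation:
Initial components: {0,1,2,3,4,5,6,7}
Adding edge (6,7): both already in same component {0,1,2,3,4,5,6,7}. No change.
New components: {0,1,2,3,4,5,6,7}
Are 5 and 6 in the same component? yes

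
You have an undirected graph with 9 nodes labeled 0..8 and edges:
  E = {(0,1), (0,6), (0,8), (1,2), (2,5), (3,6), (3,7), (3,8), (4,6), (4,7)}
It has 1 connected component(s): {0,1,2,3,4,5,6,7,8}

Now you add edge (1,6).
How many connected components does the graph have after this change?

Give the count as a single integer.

Answer: 1

Derivation:
Initial component count: 1
Add (1,6): endpoints already in same component. Count unchanged: 1.
New component count: 1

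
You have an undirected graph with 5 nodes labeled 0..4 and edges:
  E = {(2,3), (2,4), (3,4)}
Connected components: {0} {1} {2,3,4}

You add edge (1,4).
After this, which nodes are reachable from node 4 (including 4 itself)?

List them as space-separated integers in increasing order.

Before: nodes reachable from 4: {2,3,4}
Adding (1,4): merges 4's component with another. Reachability grows.
After: nodes reachable from 4: {1,2,3,4}

Answer: 1 2 3 4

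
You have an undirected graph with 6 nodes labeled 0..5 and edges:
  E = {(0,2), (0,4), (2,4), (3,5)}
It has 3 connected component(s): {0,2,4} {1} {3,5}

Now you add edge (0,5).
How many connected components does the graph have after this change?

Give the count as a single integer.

Initial component count: 3
Add (0,5): merges two components. Count decreases: 3 -> 2.
New component count: 2

Answer: 2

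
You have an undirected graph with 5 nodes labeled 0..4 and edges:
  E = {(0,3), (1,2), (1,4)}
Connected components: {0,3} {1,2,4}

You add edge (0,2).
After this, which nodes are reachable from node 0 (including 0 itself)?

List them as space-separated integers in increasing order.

Answer: 0 1 2 3 4

Derivation:
Before: nodes reachable from 0: {0,3}
Adding (0,2): merges 0's component with another. Reachability grows.
After: nodes reachable from 0: {0,1,2,3,4}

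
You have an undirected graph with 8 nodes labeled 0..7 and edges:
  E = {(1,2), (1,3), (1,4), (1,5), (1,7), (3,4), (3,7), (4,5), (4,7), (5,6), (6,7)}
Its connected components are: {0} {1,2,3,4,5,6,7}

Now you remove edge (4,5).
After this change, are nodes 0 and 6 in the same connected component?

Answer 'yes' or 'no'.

Answer: no

Derivation:
Initial components: {0} {1,2,3,4,5,6,7}
Removing edge (4,5): not a bridge — component count unchanged at 2.
New components: {0} {1,2,3,4,5,6,7}
Are 0 and 6 in the same component? no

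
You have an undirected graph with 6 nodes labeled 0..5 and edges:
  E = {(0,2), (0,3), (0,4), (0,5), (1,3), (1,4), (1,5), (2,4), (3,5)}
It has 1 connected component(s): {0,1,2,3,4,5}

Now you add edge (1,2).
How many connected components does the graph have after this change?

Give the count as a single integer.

Initial component count: 1
Add (1,2): endpoints already in same component. Count unchanged: 1.
New component count: 1

Answer: 1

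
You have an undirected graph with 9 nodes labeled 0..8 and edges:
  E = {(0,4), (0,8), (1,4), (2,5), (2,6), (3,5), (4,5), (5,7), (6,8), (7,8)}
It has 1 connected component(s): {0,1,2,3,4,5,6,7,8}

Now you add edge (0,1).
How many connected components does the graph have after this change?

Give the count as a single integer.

Answer: 1

Derivation:
Initial component count: 1
Add (0,1): endpoints already in same component. Count unchanged: 1.
New component count: 1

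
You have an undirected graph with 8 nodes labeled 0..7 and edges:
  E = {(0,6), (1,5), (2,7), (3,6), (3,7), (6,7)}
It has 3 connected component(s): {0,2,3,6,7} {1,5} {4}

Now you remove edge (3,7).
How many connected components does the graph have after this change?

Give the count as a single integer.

Initial component count: 3
Remove (3,7): not a bridge. Count unchanged: 3.
  After removal, components: {0,2,3,6,7} {1,5} {4}
New component count: 3

Answer: 3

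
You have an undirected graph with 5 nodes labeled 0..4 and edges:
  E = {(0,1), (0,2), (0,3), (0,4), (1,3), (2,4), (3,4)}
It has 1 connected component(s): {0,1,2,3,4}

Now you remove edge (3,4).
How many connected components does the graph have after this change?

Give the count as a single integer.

Initial component count: 1
Remove (3,4): not a bridge. Count unchanged: 1.
  After removal, components: {0,1,2,3,4}
New component count: 1

Answer: 1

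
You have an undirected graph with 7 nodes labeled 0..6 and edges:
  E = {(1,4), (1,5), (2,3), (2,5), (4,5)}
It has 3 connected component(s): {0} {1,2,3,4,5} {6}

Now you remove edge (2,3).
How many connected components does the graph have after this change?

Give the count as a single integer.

Initial component count: 3
Remove (2,3): it was a bridge. Count increases: 3 -> 4.
  After removal, components: {0} {1,2,4,5} {3} {6}
New component count: 4

Answer: 4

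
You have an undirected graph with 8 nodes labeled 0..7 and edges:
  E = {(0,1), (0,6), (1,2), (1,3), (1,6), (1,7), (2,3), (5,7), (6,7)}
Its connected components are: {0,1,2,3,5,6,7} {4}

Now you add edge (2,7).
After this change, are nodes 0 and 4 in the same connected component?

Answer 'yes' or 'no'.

Answer: no

Derivation:
Initial components: {0,1,2,3,5,6,7} {4}
Adding edge (2,7): both already in same component {0,1,2,3,5,6,7}. No change.
New components: {0,1,2,3,5,6,7} {4}
Are 0 and 4 in the same component? no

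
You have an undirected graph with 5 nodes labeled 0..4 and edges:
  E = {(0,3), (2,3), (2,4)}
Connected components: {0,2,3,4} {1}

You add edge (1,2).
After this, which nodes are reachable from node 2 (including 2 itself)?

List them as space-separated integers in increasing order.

Answer: 0 1 2 3 4

Derivation:
Before: nodes reachable from 2: {0,2,3,4}
Adding (1,2): merges 2's component with another. Reachability grows.
After: nodes reachable from 2: {0,1,2,3,4}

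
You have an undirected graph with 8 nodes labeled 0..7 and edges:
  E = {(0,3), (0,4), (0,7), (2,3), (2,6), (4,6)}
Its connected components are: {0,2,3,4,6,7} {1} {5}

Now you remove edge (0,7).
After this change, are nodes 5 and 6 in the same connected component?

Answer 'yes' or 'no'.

Initial components: {0,2,3,4,6,7} {1} {5}
Removing edge (0,7): it was a bridge — component count 3 -> 4.
New components: {0,2,3,4,6} {1} {5} {7}
Are 5 and 6 in the same component? no

Answer: no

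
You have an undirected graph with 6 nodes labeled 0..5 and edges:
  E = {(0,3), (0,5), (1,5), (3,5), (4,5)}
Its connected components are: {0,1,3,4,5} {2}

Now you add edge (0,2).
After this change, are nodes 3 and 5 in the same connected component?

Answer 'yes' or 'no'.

Initial components: {0,1,3,4,5} {2}
Adding edge (0,2): merges {0,1,3,4,5} and {2}.
New components: {0,1,2,3,4,5}
Are 3 and 5 in the same component? yes

Answer: yes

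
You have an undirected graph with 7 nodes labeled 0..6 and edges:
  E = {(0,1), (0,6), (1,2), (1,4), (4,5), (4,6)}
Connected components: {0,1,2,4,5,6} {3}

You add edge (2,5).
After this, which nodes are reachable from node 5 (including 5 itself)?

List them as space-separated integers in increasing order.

Before: nodes reachable from 5: {0,1,2,4,5,6}
Adding (2,5): both endpoints already in same component. Reachability from 5 unchanged.
After: nodes reachable from 5: {0,1,2,4,5,6}

Answer: 0 1 2 4 5 6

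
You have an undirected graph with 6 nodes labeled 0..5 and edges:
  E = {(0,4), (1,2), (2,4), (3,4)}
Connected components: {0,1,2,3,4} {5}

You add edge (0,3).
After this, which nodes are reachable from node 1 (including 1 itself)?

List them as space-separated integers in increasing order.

Before: nodes reachable from 1: {0,1,2,3,4}
Adding (0,3): both endpoints already in same component. Reachability from 1 unchanged.
After: nodes reachable from 1: {0,1,2,3,4}

Answer: 0 1 2 3 4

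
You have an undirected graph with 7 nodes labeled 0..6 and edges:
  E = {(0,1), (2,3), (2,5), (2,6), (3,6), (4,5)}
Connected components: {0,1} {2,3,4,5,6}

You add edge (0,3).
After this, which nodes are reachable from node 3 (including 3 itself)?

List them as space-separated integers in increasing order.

Before: nodes reachable from 3: {2,3,4,5,6}
Adding (0,3): merges 3's component with another. Reachability grows.
After: nodes reachable from 3: {0,1,2,3,4,5,6}

Answer: 0 1 2 3 4 5 6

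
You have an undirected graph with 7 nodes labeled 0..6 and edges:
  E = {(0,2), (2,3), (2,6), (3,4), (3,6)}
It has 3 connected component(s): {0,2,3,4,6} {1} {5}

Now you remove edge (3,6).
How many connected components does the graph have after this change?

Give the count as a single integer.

Answer: 3

Derivation:
Initial component count: 3
Remove (3,6): not a bridge. Count unchanged: 3.
  After removal, components: {0,2,3,4,6} {1} {5}
New component count: 3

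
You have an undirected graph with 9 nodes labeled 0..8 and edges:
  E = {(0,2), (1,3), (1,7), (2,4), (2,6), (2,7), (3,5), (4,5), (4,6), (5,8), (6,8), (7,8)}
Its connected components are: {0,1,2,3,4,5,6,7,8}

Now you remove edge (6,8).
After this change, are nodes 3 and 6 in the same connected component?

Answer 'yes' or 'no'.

Answer: yes

Derivation:
Initial components: {0,1,2,3,4,5,6,7,8}
Removing edge (6,8): not a bridge — component count unchanged at 1.
New components: {0,1,2,3,4,5,6,7,8}
Are 3 and 6 in the same component? yes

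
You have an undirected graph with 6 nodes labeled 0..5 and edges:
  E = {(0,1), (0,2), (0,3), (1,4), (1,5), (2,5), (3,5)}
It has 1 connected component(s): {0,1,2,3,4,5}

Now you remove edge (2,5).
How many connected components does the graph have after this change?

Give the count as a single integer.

Answer: 1

Derivation:
Initial component count: 1
Remove (2,5): not a bridge. Count unchanged: 1.
  After removal, components: {0,1,2,3,4,5}
New component count: 1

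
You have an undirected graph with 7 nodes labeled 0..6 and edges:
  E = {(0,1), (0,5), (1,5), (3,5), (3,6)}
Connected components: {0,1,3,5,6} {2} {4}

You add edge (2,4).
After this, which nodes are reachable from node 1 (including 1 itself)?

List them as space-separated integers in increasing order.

Before: nodes reachable from 1: {0,1,3,5,6}
Adding (2,4): merges two components, but neither contains 1. Reachability from 1 unchanged.
After: nodes reachable from 1: {0,1,3,5,6}

Answer: 0 1 3 5 6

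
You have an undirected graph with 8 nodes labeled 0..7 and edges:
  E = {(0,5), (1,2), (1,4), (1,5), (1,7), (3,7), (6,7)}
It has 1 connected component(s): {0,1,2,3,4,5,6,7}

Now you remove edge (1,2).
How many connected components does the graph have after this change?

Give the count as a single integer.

Initial component count: 1
Remove (1,2): it was a bridge. Count increases: 1 -> 2.
  After removal, components: {0,1,3,4,5,6,7} {2}
New component count: 2

Answer: 2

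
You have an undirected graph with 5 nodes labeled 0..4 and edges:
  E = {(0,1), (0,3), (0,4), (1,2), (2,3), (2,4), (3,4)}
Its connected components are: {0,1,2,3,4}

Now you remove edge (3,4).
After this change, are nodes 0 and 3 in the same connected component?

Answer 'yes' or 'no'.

Answer: yes

Derivation:
Initial components: {0,1,2,3,4}
Removing edge (3,4): not a bridge — component count unchanged at 1.
New components: {0,1,2,3,4}
Are 0 and 3 in the same component? yes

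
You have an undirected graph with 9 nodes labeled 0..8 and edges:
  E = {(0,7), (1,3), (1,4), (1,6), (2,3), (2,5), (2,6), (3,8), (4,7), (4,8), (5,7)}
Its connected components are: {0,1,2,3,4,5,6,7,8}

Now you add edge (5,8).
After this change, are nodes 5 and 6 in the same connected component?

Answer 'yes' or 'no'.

Answer: yes

Derivation:
Initial components: {0,1,2,3,4,5,6,7,8}
Adding edge (5,8): both already in same component {0,1,2,3,4,5,6,7,8}. No change.
New components: {0,1,2,3,4,5,6,7,8}
Are 5 and 6 in the same component? yes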